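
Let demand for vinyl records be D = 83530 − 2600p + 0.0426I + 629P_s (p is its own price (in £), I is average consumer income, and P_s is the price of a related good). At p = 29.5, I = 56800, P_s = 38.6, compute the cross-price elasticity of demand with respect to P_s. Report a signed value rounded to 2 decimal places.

0.72

At the given values, D = 83530 − 2600(29.5) + 0.0426(56800) + 629(38.6) = 33529.08.
∂D/∂P_s = 629.
E = (629) × (38.6/33529.08) = 0.7241…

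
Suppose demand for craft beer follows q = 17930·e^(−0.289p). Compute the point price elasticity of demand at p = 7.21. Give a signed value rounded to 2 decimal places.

dq/dp = −0.289·q = -644.975. At p = 7.21, q = 2231.75.
Ed = (dq/dp)·(p/q) = (-644.975) × (7.21/2231.75) = -2.0836…

-2.08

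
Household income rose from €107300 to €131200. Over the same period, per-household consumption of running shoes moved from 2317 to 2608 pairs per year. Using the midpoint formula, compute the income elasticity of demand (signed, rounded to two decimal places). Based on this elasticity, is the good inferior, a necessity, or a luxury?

0.59; necessity

%ΔQ = (2608 − 2317)/[( 2317 + 2608)/2] = 291/2462.5 = 0.118172…
%ΔIncome = (131200 − 107300)/[( 107300 + 131200)/2] = 23900/119250 = 0.200419…
E_income = (291/2462.5) / (23900/119250) = 0.5896…
0 < E_income < 1 ⇒ normal good, necessity.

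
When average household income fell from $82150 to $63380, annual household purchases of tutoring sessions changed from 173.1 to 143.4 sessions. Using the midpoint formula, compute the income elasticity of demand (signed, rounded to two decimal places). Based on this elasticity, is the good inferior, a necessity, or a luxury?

%ΔQ = (143.4 − 173.1)/[( 173.1 + 143.4)/2] = -29.7/158.25 = -0.187677…
%ΔIncome = (63380 − 82150)/[( 82150 + 63380)/2] = -18770/72765 = -0.257953…
E_income = (-29.7/158.25) / (-18770/72765) = 0.7275…
0 < E_income < 1 ⇒ normal good, necessity.

0.73; necessity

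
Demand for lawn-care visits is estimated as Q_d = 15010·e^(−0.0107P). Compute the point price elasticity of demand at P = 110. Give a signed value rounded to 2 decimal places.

-1.18

dQ_d/dP = −0.0107·Q_d = -49.4994. At P = 110, Q_d = 4626.11.
Ed = (dQ_d/dP)·(P/Q_d) = (-49.4994) × (110/4626.11) = -1.177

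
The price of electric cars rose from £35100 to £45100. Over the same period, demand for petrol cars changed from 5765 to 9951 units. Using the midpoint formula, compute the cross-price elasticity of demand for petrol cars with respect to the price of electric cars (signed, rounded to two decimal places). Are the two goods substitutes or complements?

%ΔQ_{petrol cars} = (9951 − 5765)/avg = 4186/7858 = 0.532705…
%ΔP_{electric cars} = (45100 − 35100)/avg = 10000/40100 = 0.249376…
E_cross = (4186/7858) / (10000/40100) = 2.1361…
E_cross > 0 ⇒ the goods are substitutes.

2.14; substitutes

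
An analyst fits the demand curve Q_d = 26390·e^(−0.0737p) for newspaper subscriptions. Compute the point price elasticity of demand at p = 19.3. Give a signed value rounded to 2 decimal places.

-1.42

dQ_d/dp = −0.0737·Q_d = -468.988. At p = 19.3, Q_d = 6363.48.
Ed = (dQ_d/dp)·(p/Q_d) = (-468.988) × (19.3/6363.48) = -1.4224…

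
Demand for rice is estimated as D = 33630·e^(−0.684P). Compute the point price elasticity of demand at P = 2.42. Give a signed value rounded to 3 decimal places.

dD/dP = −0.684·D = -4394.44. At P = 2.42, D = 6424.63.
Ed = (dD/dP)·(P/D) = (-4394.44) × (2.42/6424.63) = -1.65528

-1.655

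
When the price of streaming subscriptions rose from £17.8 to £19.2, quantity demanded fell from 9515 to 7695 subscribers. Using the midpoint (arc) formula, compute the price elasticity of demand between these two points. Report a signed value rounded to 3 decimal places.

%ΔQ = (7695 − 9515) / [(9515 + 7695)/2] = -1820/8605 = -0.211504…
%ΔP = (19.2 − 17.8) / [(17.8 + 19.2)/2] = 1.4/18.5 = 0.075675…
Arc Ed = %ΔQ / %ΔP = (-1820/8605) / (1.4/18.5) = -2.79488…

-2.795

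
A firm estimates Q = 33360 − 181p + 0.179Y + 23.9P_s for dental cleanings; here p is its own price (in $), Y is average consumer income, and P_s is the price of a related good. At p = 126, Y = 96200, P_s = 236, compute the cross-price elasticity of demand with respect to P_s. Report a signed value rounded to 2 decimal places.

0.17

At the given values, Q = 33360 − 181(126) + 0.179(96200) + 23.9(236) = 33414.2.
∂Q/∂P_s = 23.9.
E = (23.9) × (236/33414.2) = 0.1688…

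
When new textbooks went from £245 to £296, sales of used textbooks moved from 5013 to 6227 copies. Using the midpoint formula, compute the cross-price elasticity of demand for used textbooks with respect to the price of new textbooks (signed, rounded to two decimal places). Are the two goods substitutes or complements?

1.15; substitutes

%ΔQ_{used textbooks} = (6227 − 5013)/avg = 1214/5620 = 0.216014…
%ΔP_{new textbooks} = (296 − 245)/avg = 51/270.5 = 0.188539…
E_cross = (1214/5620) / (51/270.5) = 1.1457…
E_cross > 0 ⇒ the goods are substitutes.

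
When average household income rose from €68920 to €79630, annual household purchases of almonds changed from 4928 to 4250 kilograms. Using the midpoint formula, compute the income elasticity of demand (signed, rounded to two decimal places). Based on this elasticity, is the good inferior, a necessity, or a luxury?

-1.02; inferior

%ΔQ = (4250 − 4928)/[( 4928 + 4250)/2] = -678/4589 = -0.147744…
%ΔIncome = (79630 − 68920)/[( 68920 + 79630)/2] = 10710/74275 = 0.144193…
E_income = (-678/4589) / (10710/74275) = -1.0246…
E_income < 0 ⇒ inferior good.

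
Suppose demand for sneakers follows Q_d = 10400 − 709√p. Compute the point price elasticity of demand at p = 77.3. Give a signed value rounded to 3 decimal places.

dQ_d/dp = −709/(2√p) = -40.3206. At p = 77.3, Q_d = 4166.44.
Ed = (dQ_d/dp)·(p/Q_d) = (-40.3206) × (77.3/4166.44) = -0.74806…

-0.748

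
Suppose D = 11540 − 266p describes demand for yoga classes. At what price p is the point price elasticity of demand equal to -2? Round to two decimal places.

Ed = −266p/(11540 − 266p). Set this equal to -2:
266p = 2·(11540 − 266p) ⇒ 266p(1 + 2) = 2·11540
p = 2·11540 / (266·3) = 28.9223…

28.92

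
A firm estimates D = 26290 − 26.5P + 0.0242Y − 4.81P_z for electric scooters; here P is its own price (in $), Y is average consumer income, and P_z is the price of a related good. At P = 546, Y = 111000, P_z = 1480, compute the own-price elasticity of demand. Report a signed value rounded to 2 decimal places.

At the given values, D = 26290 − 26.5(546) + 0.0242(111000) − 4.81(1480) = 7388.4.
∂D/∂P = −26.5.
E = (-26.5) × (546/7388.4) = -1.9583…

-1.96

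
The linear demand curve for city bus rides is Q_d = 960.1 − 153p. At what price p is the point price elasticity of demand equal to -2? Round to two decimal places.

4.18

Ed = −153p/(960.1 − 153p). Set this equal to -2:
153p = 2·(960.1 − 153p) ⇒ 153p(1 + 2) = 2·960.1
p = 2·960.1 / (153·3) = 4.1834…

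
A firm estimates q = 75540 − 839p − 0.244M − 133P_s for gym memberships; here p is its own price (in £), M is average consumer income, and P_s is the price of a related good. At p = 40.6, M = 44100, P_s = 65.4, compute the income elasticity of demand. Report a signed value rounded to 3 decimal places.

-0.489

At the given values, q = 75540 − 839(40.6) − 0.244(44100) − 133(65.4) = 22018.
∂q/∂M = -0.244.
E = (-0.244) × (44100/22018) = -0.48870…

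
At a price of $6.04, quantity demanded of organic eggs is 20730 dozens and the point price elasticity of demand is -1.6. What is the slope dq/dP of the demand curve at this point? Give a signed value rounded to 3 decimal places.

-5491.391

Ed = (dq/dP)·(P/q) ⇒ dq/dP = Ed·q/P = (-1.6)·20730/6.04 = -5491.39072…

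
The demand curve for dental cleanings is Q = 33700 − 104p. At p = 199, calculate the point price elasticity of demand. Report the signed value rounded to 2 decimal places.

dQ/dp = −104. At p = 199, Q = 33700 − 104(199) = 13004.
Ed = (dQ/dp)·(p/Q) = −104 × (199/13004) = -1.5915…

-1.59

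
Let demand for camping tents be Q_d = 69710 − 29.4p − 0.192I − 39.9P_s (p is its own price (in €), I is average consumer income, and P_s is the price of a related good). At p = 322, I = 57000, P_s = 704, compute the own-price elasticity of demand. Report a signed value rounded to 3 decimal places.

At the given values, Q_d = 69710 − 29.4(322) − 0.192(57000) − 39.9(704) = 21209.6.
∂Q_d/∂p = −29.4.
E = (-29.4) × (322/21209.6) = -0.44634…

-0.446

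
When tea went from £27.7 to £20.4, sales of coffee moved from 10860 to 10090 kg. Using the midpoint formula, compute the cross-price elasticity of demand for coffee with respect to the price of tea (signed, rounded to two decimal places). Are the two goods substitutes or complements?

%ΔQ_{coffee} = (10090 − 10860)/avg = -770/10475 = -0.073508…
%ΔP_{tea} = (20.4 − 27.7)/avg = -7.3/24.05 = -0.303534…
E_cross = (-770/10475) / (-7.3/24.05) = 0.2421…
E_cross > 0 ⇒ the goods are substitutes.

0.24; substitutes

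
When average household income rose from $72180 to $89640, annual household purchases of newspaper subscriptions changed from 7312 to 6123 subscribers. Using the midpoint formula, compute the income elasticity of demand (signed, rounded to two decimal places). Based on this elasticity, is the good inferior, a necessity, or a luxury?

-0.82; inferior

%ΔQ = (6123 − 7312)/[( 7312 + 6123)/2] = -1189/6717.5 = -0.177000…
%ΔIncome = (89640 − 72180)/[( 72180 + 89640)/2] = 17460/80910 = 0.215795…
E_income = (-1189/6717.5) / (17460/80910) = -0.8202…
E_income < 0 ⇒ inferior good.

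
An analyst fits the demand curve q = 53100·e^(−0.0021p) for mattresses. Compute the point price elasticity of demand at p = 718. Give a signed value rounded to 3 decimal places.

dq/dp = −0.0021·q = -24.6879. At p = 718, q = 11756.2.
Ed = (dq/dp)·(p/q) = (-24.6879) × (718/11756.2) = -1.5078

-1.508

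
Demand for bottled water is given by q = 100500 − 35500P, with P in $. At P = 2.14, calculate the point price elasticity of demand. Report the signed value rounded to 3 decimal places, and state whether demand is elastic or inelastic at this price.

dq/dP = −35500. At P = 2.14, q = 100500 − 35500(2.14) = 24530.
Ed = (dq/dP)·(P/q) = −35500 × (2.14/24530) = -3.09702…
|Ed| = 3.097 > 1, so demand is elastic.

-3.097; elastic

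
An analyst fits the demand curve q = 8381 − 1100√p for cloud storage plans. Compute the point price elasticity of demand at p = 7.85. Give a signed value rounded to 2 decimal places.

-0.29

dq/dp = −1100/(2√p) = -196.303. At p = 7.85, q = 5299.04.
Ed = (dq/dp)·(p/q) = (-196.303) × (7.85/5299.04) = -0.2908…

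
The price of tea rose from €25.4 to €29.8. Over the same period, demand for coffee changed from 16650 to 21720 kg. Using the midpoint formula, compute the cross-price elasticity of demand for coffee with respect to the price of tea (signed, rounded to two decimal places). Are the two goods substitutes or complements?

%ΔQ_{coffee} = (21720 − 16650)/avg = 5070/19185 = 0.264268…
%ΔP_{tea} = (29.8 − 25.4)/avg = 4.4/27.6 = 0.159420…
E_cross = (5070/19185) / (4.4/27.6) = 1.6576…
E_cross > 0 ⇒ the goods are substitutes.

1.66; substitutes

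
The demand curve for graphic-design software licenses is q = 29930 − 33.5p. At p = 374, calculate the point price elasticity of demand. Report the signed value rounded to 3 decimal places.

dq/dp = −33.5. At p = 374, q = 29930 − 33.5(374) = 17401.
Ed = (dq/dp)·(p/q) = −33.5 × (374/17401) = -0.72001…

-0.720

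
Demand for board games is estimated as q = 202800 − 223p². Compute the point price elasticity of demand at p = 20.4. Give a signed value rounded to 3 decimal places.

-1.687

dq/dp = −2·223·p = -9098.4. At p = 20.4, q = 109996.32.
Ed = (dq/dp)·(p/q) = (-9098.4) × (20.4/109996.32) = -1.68739…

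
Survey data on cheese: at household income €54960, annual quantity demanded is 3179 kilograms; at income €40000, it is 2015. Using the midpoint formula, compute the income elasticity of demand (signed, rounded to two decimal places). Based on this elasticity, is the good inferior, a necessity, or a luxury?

1.42; luxury

%ΔQ = (2015 − 3179)/[( 3179 + 2015)/2] = -1164/2597 = -0.448209…
%ΔIncome = (40000 − 54960)/[( 54960 + 40000)/2] = -14960/47480 = -0.315080…
E_income = (-1164/2597) / (-14960/47480) = 1.4225…
E_income > 1 ⇒ normal good, luxury.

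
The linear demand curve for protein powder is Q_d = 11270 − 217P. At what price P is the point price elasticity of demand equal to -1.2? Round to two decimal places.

28.33

Ed = −217P/(11270 − 217P). Set this equal to -1.2:
217P = 1.2·(11270 − 217P) ⇒ 217P(1 + 1.2) = 1.2·11270
P = 1.2·11270 / (217·2.2) = 28.3284…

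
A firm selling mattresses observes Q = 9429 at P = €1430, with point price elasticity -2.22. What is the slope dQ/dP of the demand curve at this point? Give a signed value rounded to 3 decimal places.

Ed = (dQ/dP)·(P/Q) ⇒ dQ/dP = Ed·Q/P = (-2.22)·9429/1430 = -14.63802…

-14.638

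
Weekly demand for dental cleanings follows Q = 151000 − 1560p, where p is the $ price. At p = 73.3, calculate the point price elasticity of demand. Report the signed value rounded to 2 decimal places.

-3.12

dQ/dp = −1560. At p = 73.3, Q = 151000 − 1560(73.3) = 36652.
Ed = (dQ/dp)·(p/Q) = −1560 × (73.3/36652) = -3.1198…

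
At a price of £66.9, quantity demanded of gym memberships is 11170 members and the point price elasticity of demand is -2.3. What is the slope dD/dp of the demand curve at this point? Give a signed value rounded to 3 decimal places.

-384.021

Ed = (dD/dp)·(p/D) ⇒ dD/dp = Ed·D/p = (-2.3)·11170/66.9 = -384.02092…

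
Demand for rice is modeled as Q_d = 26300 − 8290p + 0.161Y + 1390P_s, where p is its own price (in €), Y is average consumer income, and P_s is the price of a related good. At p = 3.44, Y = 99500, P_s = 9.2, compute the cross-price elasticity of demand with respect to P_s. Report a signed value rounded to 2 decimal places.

At the given values, Q_d = 26300 − 8290(3.44) + 0.161(99500) + 1390(9.2) = 26589.9.
∂Q_d/∂P_s = 1390.
E = (1390) × (9.2/26589.9) = 0.4809…

0.48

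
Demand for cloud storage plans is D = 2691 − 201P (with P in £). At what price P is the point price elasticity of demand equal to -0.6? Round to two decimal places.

5.02

Ed = −201P/(2691 − 201P). Set this equal to -0.6:
201P = 0.6·(2691 − 201P) ⇒ 201P(1 + 0.6) = 0.6·2691
P = 0.6·2691 / (201·1.6) = 5.0205…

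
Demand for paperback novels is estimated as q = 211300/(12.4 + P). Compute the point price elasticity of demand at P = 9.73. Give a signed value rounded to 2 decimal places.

dq/dP = −211300/(12.4 + P)² = -431.456. At P = 9.73, q = 9548.12.
Ed = (dq/dP)·(P/q) = (-431.456) × (9.73/9548.12) = -0.4396…

-0.44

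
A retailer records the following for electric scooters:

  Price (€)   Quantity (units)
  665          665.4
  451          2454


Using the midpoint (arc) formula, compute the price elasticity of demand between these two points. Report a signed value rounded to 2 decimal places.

%ΔQ = (2454 − 665.4) / [(665.4 + 2454)/2] = 1788.6/1559.7 = 1.146758…
%ΔP = (451 − 665) / [(665 + 451)/2] = -214/558 = -0.383512…
Arc Ed = %ΔQ / %ΔP = (1788.6/1559.7) / (-214/558) = -2.9901…

-2.99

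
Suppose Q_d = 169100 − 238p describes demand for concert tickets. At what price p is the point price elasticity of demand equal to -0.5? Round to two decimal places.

236.83

Ed = −238p/(169100 − 238p). Set this equal to -0.5:
238p = 0.5·(169100 − 238p) ⇒ 238p(1 + 0.5) = 0.5·169100
p = 0.5·169100 / (238·1.5) = 236.8347…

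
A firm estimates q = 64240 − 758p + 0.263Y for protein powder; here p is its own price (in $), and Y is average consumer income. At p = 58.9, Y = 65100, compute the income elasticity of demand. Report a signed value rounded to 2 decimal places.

At the given values, q = 64240 − 758(58.9) + 0.263(65100) = 36715.1.
∂q/∂Y = 0.263.
E = (0.263) × (65100/36715.1) = 0.4663…

0.47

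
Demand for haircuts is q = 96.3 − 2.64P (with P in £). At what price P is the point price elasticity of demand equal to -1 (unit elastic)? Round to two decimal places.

18.24

Ed = −2.64P/(96.3 − 2.64P). Set this equal to -1:
2.64P = 1·(96.3 − 2.64P) ⇒ 2.64P(1 + 1) = 1·96.3
P = 1·96.3 / (2.64·2) = 18.2386…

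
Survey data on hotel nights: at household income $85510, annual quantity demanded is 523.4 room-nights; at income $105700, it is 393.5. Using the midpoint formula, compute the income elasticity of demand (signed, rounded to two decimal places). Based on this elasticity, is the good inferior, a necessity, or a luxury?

%ΔQ = (393.5 − 523.4)/[( 523.4 + 393.5)/2] = -129.9/458.45 = -0.283346…
%ΔIncome = (105700 − 85510)/[( 85510 + 105700)/2] = 20190/95605 = 0.211181…
E_income = (-129.9/458.45) / (20190/95605) = -1.3417…
E_income < 0 ⇒ inferior good.

-1.34; inferior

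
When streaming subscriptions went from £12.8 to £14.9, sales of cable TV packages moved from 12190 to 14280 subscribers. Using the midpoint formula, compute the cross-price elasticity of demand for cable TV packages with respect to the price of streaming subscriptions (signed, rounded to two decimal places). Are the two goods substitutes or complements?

1.04; substitutes

%ΔQ_{cable TV packages} = (14280 − 12190)/avg = 2090/13235 = 0.157914…
%ΔP_{streaming subscriptions} = (14.9 − 12.8)/avg = 2.1/13.85 = 0.151624…
E_cross = (2090/13235) / (2.1/13.85) = 1.0414…
E_cross > 0 ⇒ the goods are substitutes.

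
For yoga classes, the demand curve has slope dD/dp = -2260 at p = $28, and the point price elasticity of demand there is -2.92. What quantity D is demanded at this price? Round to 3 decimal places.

21671.233

Ed = (dD/dp)·(p/D) ⇒ D = (dD/dp)·p/Ed = (-2260)·28/(-2.92) = 21671.23287…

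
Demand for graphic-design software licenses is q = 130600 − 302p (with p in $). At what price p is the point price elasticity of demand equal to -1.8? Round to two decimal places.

278.00

Ed = −302p/(130600 − 302p). Set this equal to -1.8:
302p = 1.8·(130600 − 302p) ⇒ 302p(1 + 1.8) = 1.8·130600
p = 1.8·130600 / (302·2.8) = 278.0037…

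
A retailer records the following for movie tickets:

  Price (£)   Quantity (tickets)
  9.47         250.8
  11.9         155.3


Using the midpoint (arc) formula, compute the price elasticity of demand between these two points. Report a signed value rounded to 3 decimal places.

%ΔQ = (155.3 − 250.8) / [(250.8 + 155.3)/2] = -95.5/203.05 = -0.470327…
%ΔP = (11.9 − 9.47) / [(9.47 + 11.9)/2] = 2.43/10.685 = 0.227421…
Arc Ed = %ΔQ / %ΔP = (-95.5/203.05) / (2.43/10.685) = -2.06808…

-2.068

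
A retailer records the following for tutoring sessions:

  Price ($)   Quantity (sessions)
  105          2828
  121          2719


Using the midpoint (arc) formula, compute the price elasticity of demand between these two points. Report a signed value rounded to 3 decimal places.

-0.278

%ΔQ = (2719 − 2828) / [(2828 + 2719)/2] = -109/2773.5 = -0.039300…
%ΔP = (121 − 105) / [(105 + 121)/2] = 16/113 = 0.141592…
Arc Ed = %ΔQ / %ΔP = (-109/2773.5) / (16/113) = -0.27755…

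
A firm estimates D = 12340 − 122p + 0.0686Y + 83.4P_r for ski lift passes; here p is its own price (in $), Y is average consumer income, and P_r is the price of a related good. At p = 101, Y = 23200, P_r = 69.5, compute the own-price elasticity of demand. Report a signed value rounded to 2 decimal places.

-1.66

At the given values, D = 12340 − 122(101) + 0.0686(23200) + 83.4(69.5) = 7405.82.
∂D/∂p = −122.
E = (-122) × (101/7405.82) = -1.6638…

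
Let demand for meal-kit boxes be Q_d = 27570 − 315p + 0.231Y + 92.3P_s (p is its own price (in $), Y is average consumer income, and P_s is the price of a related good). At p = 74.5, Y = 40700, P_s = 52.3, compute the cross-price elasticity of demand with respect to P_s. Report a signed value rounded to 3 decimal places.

At the given values, Q_d = 27570 − 315(74.5) + 0.231(40700) + 92.3(52.3) = 18331.49.
∂Q_d/∂P_s = 92.3.
E = (92.3) × (52.3/18331.49) = 0.26333…

0.263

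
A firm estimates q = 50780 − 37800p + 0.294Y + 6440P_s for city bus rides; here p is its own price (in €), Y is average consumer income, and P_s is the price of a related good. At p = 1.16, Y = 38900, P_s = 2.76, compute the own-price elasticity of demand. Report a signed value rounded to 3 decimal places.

At the given values, q = 50780 − 37800(1.16) + 0.294(38900) + 6440(2.76) = 36143.
∂q/∂p = −37800.
E = (-37800) × (1.16/36143) = -1.21318…

-1.213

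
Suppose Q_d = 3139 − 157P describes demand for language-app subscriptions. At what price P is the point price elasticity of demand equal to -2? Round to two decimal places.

13.33

Ed = −157P/(3139 − 157P). Set this equal to -2:
157P = 2·(3139 − 157P) ⇒ 157P(1 + 2) = 2·3139
P = 2·3139 / (157·3) = 13.3290…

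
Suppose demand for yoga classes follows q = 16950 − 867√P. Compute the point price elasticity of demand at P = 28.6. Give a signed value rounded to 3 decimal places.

dq/dP = −867/(2√P) = -81.0599. At P = 28.6, q = 12313.4.
Ed = (dq/dP)·(P/q) = (-81.0599) × (28.6/12313.4) = -0.18827…

-0.188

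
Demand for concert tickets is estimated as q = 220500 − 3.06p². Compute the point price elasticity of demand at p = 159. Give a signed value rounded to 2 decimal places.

-1.08

dq/dp = −2·3.06·p = -973.08. At p = 159, q = 143140.14.
Ed = (dq/dp)·(p/q) = (-973.08) × (159/143140.14) = -1.0808…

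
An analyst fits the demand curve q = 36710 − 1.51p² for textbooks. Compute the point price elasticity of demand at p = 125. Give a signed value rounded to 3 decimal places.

dq/dp = −2·1.51·p = -377.5. At p = 125, q = 13116.25.
Ed = (dq/dp)·(p/q) = (-377.5) × (125/13116.25) = -3.59763…

-3.598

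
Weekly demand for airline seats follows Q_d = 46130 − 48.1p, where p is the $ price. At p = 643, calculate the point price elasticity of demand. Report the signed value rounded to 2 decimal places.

-2.03

dQ_d/dp = −48.1. At p = 643, Q_d = 46130 − 48.1(643) = 15201.7.
Ed = (dQ_d/dp)·(p/Q_d) = −48.1 × (643/15201.7) = -2.0345…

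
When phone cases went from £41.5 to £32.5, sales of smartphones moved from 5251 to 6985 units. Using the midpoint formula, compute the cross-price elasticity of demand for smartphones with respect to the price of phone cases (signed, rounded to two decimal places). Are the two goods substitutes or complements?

-1.17; complements

%ΔQ_{smartphones} = (6985 − 5251)/avg = 1734/6118 = 0.283425…
%ΔP_{phone cases} = (32.5 − 41.5)/avg = -9/37 = -0.243243…
E_cross = (1734/6118) / (-9/37) = -1.1651…
E_cross < 0 ⇒ the goods are complements.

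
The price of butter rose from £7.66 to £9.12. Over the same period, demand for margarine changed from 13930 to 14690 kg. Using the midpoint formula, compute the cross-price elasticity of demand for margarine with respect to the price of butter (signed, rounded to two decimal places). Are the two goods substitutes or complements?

0.31; substitutes

%ΔQ_{margarine} = (14690 − 13930)/avg = 760/14310 = 0.053109…
%ΔP_{butter} = (9.12 − 7.66)/avg = 1.46/8.39 = 0.174016…
E_cross = (760/14310) / (1.46/8.39) = 0.3051…
E_cross > 0 ⇒ the goods are substitutes.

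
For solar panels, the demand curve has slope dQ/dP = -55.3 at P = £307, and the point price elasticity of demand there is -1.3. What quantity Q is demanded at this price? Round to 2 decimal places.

Ed = (dQ/dP)·(P/Q) ⇒ Q = (dQ/dP)·P/Ed = (-55.3)·307/(-1.3) = 13059.3076…

13059.31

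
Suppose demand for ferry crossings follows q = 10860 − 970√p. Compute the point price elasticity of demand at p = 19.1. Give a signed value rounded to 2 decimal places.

-0.32

dq/dp = −970/(2√p) = -110.975. At p = 19.1, q = 6620.76.
Ed = (dq/dp)·(p/q) = (-110.975) × (19.1/6620.76) = -0.3201…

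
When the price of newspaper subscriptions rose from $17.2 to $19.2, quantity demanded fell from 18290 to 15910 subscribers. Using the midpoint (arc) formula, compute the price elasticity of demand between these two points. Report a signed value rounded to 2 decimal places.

-1.27

%ΔQ = (15910 − 18290) / [(18290 + 15910)/2] = -2380/17100 = -0.139181…
%ΔP = (19.2 − 17.2) / [(17.2 + 19.2)/2] = 2/18.2 = 0.109890…
Arc Ed = %ΔQ / %ΔP = (-2380/17100) / (2/18.2) = -1.2665…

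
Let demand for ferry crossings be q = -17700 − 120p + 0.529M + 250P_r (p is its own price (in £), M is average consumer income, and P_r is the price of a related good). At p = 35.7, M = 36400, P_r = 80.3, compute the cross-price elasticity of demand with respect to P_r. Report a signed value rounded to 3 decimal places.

At the given values, q = -17700 − 120(35.7) + 0.529(36400) + 250(80.3) = 17346.6.
∂q/∂P_r = 250.
E = (250) × (80.3/17346.6) = 1.15728…

1.157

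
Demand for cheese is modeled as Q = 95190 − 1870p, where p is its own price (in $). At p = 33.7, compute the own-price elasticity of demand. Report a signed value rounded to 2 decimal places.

-1.96

At the given values, Q = 95190 − 1870(33.7) = 32171.
∂Q/∂p = −1870.
E = (-1870) × (33.7/32171) = -1.9588…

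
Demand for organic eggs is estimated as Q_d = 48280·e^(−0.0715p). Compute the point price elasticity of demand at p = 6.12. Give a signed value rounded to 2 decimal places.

-0.44

dQ_d/dp = −0.0715·Q_d = -2228.61. At p = 6.12, Q_d = 31169.4.
Ed = (dQ_d/dp)·(p/Q_d) = (-2228.61) × (6.12/31169.4) = -0.4375…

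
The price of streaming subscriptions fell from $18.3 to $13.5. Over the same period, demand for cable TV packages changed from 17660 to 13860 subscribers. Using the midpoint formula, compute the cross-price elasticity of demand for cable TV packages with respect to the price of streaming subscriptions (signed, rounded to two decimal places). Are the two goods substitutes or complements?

0.80; substitutes

%ΔQ_{cable TV packages} = (13860 − 17660)/avg = -3800/15760 = -0.241116…
%ΔP_{streaming subscriptions} = (13.5 − 18.3)/avg = -4.8/15.9 = -0.301886…
E_cross = (-3800/15760) / (-4.8/15.9) = 0.7986…
E_cross > 0 ⇒ the goods are substitutes.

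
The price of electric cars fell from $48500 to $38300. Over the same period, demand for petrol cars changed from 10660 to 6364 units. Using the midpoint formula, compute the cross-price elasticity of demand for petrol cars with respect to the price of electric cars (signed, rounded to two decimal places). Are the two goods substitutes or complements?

2.15; substitutes

%ΔQ_{petrol cars} = (6364 − 10660)/avg = -4296/8512 = -0.504699…
%ΔP_{electric cars} = (38300 − 48500)/avg = -10200/43400 = -0.235023…
E_cross = (-4296/8512) / (-10200/43400) = 2.1474…
E_cross > 0 ⇒ the goods are substitutes.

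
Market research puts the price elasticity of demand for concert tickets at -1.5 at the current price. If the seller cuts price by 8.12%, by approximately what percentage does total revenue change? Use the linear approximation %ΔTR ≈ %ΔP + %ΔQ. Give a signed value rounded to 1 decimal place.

+4.1%

%ΔQ ≈ Ed × %ΔP = (-1.5) × (-8.12%) = +12.1800%
%ΔTR ≈ %ΔP + %ΔQ = (-8.12%) + (+12.1800%) = +4.0600%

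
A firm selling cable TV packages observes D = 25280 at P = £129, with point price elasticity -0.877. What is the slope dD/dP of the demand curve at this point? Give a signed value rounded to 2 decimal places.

-171.86

Ed = (dD/dP)·(P/D) ⇒ dD/dP = Ed·D/P = (-0.877)·25280/129 = -171.8648…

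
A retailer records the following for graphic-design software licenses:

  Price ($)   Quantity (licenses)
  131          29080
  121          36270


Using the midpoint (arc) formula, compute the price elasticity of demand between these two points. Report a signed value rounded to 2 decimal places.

-2.77

%ΔQ = (36270 − 29080) / [(29080 + 36270)/2] = 7190/32675 = 0.220045…
%ΔP = (121 − 131) / [(131 + 121)/2] = -10/126 = -0.079365…
Arc Ed = %ΔQ / %ΔP = (7190/32675) / (-10/126) = -2.7725…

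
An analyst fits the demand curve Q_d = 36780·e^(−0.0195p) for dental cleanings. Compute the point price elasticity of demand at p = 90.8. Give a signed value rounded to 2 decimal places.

dQ_d/dp = −0.0195·Q_d = -122.091. At p = 90.8, Q_d = 6261.09.
Ed = (dQ_d/dp)·(p/Q_d) = (-122.091) × (90.8/6261.09) = -1.7706

-1.77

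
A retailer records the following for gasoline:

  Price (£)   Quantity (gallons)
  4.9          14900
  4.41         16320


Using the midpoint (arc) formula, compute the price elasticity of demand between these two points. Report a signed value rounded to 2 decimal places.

%ΔQ = (16320 − 14900) / [(14900 + 16320)/2] = 1420/15610 = 0.090967…
%ΔP = (4.41 − 4.9) / [(4.9 + 4.41)/2] = -0.49/4.655 = -0.105263…
Arc Ed = %ΔQ / %ΔP = (1420/15610) / (-0.49/4.655) = -0.8641…

-0.86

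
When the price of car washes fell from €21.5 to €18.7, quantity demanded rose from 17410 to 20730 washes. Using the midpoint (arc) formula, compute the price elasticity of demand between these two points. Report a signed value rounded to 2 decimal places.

-1.25

%ΔQ = (20730 − 17410) / [(17410 + 20730)/2] = 3320/19070 = 0.174095…
%ΔP = (18.7 − 21.5) / [(21.5 + 18.7)/2] = -2.8/20.1 = -0.139303…
Arc Ed = %ΔQ / %ΔP = (3320/19070) / (-2.8/20.1) = -1.2497…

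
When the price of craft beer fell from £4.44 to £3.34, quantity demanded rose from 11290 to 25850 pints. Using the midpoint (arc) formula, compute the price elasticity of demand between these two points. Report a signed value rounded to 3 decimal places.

%ΔQ = (25850 − 11290) / [(11290 + 25850)/2] = 14560/18570 = 0.784060…
%ΔP = (3.34 − 4.44) / [(4.44 + 3.34)/2] = -1.1/3.89 = -0.282776…
Arc Ed = %ΔQ / %ΔP = (14560/18570) / (-1.1/3.89) = -2.77272…

-2.773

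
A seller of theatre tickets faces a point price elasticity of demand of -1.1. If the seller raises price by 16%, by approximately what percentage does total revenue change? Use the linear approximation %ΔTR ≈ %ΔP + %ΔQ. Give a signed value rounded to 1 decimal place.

%ΔQ ≈ Ed × %ΔP = (-1.1) × (+16%) = -17.6000%
%ΔTR ≈ %ΔP + %ΔQ = (+16%) + (-17.6000%) = -1.6000%

-1.6%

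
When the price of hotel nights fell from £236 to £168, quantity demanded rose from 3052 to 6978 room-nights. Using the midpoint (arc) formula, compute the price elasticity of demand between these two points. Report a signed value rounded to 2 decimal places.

-2.33

%ΔQ = (6978 − 3052) / [(3052 + 6978)/2] = 3926/5015 = 0.782851…
%ΔP = (168 − 236) / [(236 + 168)/2] = -68/202 = -0.336633…
Arc Ed = %ΔQ / %ΔP = (3926/5015) / (-68/202) = -2.3255…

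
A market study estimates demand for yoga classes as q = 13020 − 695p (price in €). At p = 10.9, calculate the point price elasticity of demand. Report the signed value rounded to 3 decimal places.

-1.391

dq/dp = −695. At p = 10.9, q = 13020 − 695(10.9) = 5444.5.
Ed = (dq/dp)·(p/q) = −695 × (10.9/5444.5) = -1.39140…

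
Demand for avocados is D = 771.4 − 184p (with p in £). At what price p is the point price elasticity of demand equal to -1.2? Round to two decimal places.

Ed = −184p/(771.4 − 184p). Set this equal to -1.2:
184p = 1.2·(771.4 − 184p) ⇒ 184p(1 + 1.2) = 1.2·771.4
p = 1.2·771.4 / (184·2.2) = 2.2867…

2.29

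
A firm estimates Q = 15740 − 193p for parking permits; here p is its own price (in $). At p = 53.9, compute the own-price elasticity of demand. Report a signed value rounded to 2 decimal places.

At the given values, Q = 15740 − 193(53.9) = 5337.3.
∂Q/∂p = −193.
E = (-193) × (53.9/5337.3) = -1.9490…

-1.95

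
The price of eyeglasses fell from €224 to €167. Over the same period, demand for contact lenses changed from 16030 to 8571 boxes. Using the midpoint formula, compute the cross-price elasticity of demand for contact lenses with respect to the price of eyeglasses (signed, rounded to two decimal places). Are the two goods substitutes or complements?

%ΔQ_{contact lenses} = (8571 − 16030)/avg = -7459/12300.5 = -0.606398…
%ΔP_{eyeglasses} = (167 − 224)/avg = -57/195.5 = -0.291560…
E_cross = (-7459/12300.5) / (-57/195.5) = 2.0798…
E_cross > 0 ⇒ the goods are substitutes.

2.08; substitutes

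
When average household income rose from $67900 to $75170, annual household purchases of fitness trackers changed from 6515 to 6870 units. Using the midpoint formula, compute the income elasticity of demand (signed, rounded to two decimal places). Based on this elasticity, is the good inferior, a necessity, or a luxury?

%ΔQ = (6870 − 6515)/[( 6515 + 6870)/2] = 355/6692.5 = 0.053044…
%ΔIncome = (75170 − 67900)/[( 67900 + 75170)/2] = 7270/71535 = 0.101628…
E_income = (355/6692.5) / (7270/71535) = 0.5219…
0 < E_income < 1 ⇒ normal good, necessity.

0.52; necessity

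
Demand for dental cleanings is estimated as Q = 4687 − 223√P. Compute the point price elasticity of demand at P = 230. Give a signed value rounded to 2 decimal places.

-1.30

dQ/dP = −223/(2√P) = -7.35209. At P = 230, Q = 1305.04.
Ed = (dQ/dP)·(P/Q) = (-7.35209) × (230/1305.04) = -1.2957…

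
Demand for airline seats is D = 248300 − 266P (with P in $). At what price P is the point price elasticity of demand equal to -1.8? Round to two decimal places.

Ed = −266P/(248300 − 266P). Set this equal to -1.8:
266P = 1.8·(248300 − 266P) ⇒ 266P(1 + 1.8) = 1.8·248300
P = 1.8·248300 / (266·2.8) = 600.0805…

600.08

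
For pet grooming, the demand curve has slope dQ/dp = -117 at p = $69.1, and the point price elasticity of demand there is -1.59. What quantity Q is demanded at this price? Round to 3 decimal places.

Ed = (dQ/dp)·(p/Q) ⇒ Q = (dQ/dp)·p/Ed = (-117)·69.1/(-1.59) = 5084.71698…

5084.717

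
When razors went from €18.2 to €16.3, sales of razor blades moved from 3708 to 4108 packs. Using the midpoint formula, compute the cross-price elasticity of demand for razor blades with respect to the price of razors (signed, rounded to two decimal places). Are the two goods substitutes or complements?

%ΔQ_{razor blades} = (4108 − 3708)/avg = 400/3908 = 0.102354…
%ΔP_{razors} = (16.3 − 18.2)/avg = -1.9/17.25 = -0.110144…
E_cross = (400/3908) / (-1.9/17.25) = -0.9292…
E_cross < 0 ⇒ the goods are complements.

-0.93; complements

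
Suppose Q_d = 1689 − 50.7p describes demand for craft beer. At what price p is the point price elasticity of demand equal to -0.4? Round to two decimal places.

9.52

Ed = −50.7p/(1689 − 50.7p). Set this equal to -0.4:
50.7p = 0.4·(1689 − 50.7p) ⇒ 50.7p(1 + 0.4) = 0.4·1689
p = 0.4·1689 / (50.7·1.4) = 9.5181…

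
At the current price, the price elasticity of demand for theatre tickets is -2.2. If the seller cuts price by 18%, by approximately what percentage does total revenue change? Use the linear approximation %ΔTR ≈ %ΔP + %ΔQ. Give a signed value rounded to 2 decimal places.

%ΔQ ≈ Ed × %ΔP = (-2.2) × (-18%) = +39.6000%
%ΔTR ≈ %ΔP + %ΔQ = (-18%) + (+39.6000%) = +21.6000%

+21.60%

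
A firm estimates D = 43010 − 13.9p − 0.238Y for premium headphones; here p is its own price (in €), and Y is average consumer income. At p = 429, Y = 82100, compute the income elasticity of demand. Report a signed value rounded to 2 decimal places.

-1.12

At the given values, D = 43010 − 13.9(429) − 0.238(82100) = 17507.1.
∂D/∂Y = -0.238.
E = (-0.238) × (82100/17507.1) = -1.1161…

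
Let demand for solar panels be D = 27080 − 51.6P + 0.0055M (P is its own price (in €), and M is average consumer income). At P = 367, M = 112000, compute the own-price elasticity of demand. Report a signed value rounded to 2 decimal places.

-2.16

At the given values, D = 27080 − 51.6(367) + 0.0055(112000) = 8758.8.
∂D/∂P = −51.6.
E = (-51.6) × (367/8758.8) = -2.1620…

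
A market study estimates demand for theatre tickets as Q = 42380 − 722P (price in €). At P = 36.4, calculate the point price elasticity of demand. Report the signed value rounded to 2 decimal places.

dQ/dP = −722. At P = 36.4, Q = 42380 − 722(36.4) = 16099.2.
Ed = (dQ/dP)·(P/Q) = −722 × (36.4/16099.2) = -1.6324…

-1.63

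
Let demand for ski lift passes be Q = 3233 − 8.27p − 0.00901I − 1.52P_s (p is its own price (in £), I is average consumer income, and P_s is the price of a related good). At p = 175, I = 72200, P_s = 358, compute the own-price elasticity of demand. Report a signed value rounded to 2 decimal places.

At the given values, Q = 3233 − 8.27(175) − 0.00901(72200) − 1.52(358) = 591.068.
∂Q/∂p = −8.27.
E = (-8.27) × (175/591.068) = -2.4485…

-2.45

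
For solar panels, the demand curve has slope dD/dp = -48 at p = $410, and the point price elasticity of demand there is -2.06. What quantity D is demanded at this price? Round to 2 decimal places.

9553.40

Ed = (dD/dp)·(p/D) ⇒ D = (dD/dp)·p/Ed = (-48)·410/(-2.06) = 9553.3980…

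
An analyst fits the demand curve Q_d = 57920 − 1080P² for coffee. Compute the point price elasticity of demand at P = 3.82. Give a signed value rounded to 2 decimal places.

-0.75

dQ_d/dP = −2·1080·P = -8251.2. At P = 3.82, Q_d = 42160.208.
Ed = (dQ_d/dP)·(P/Q_d) = (-8251.2) × (3.82/42160.208) = -0.7476…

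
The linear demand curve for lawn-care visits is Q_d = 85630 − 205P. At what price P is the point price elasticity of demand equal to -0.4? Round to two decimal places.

Ed = −205P/(85630 − 205P). Set this equal to -0.4:
205P = 0.4·(85630 − 205P) ⇒ 205P(1 + 0.4) = 0.4·85630
P = 0.4·85630 / (205·1.4) = 119.3449…

119.34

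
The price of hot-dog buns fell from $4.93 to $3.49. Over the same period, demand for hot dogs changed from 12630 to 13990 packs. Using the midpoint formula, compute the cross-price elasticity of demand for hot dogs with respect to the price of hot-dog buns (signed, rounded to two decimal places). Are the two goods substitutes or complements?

%ΔQ_{hot dogs} = (13990 − 12630)/avg = 1360/13310 = 0.102178…
%ΔP_{hot-dog buns} = (3.49 − 4.93)/avg = -1.44/4.21 = -0.342042…
E_cross = (1360/13310) / (-1.44/4.21) = -0.2987…
E_cross < 0 ⇒ the goods are complements.

-0.30; complements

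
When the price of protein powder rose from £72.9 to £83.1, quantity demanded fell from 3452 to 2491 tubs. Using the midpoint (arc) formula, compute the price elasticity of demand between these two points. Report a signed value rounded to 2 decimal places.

-2.47

%ΔQ = (2491 − 3452) / [(3452 + 2491)/2] = -961/2971.5 = -0.323405…
%ΔP = (83.1 − 72.9) / [(72.9 + 83.1)/2] = 10.2/78 = 0.130769…
Arc Ed = %ΔQ / %ΔP = (-961/2971.5) / (10.2/78) = -2.4731…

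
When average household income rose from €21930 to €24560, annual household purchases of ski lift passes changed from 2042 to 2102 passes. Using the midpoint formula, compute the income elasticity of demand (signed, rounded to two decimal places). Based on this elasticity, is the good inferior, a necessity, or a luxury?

0.26; necessity

%ΔQ = (2102 − 2042)/[( 2042 + 2102)/2] = 60/2072 = 0.028957…
%ΔIncome = (24560 − 21930)/[( 21930 + 24560)/2] = 2630/23245 = 0.113142…
E_income = (60/2072) / (2630/23245) = 0.2559…
0 < E_income < 1 ⇒ normal good, necessity.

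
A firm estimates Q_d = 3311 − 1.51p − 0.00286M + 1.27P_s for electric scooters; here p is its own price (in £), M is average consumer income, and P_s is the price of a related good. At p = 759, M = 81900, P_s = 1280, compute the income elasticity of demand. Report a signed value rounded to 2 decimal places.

-0.07

At the given values, Q_d = 3311 − 1.51(759) − 0.00286(81900) + 1.27(1280) = 3556.276.
∂Q_d/∂M = -0.00286.
E = (-0.00286) × (81900/3556.276) = -0.0658…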